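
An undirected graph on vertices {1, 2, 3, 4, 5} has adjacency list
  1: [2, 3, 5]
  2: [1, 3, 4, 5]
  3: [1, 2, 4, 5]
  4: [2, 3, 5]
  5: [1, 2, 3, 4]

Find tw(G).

3

A width-3 tree decomposition is:
Bags: B1 = {1, 2, 3, 5}  B2 = {2, 3, 4, 5}
Tree: B1–B2
Every bag has size at most 4, so the width is 4 − 1 = 3 and tw(G) ≤ 3. Conversely, {1, 2, 3, 5} is a clique of size 4, and the vertices of any clique must share a bag in every tree decomposition; so some bag has ≥ 4 vertices and tw(G) ≥ 3. The upper and lower bounds meet at 3, so that is the treewidth.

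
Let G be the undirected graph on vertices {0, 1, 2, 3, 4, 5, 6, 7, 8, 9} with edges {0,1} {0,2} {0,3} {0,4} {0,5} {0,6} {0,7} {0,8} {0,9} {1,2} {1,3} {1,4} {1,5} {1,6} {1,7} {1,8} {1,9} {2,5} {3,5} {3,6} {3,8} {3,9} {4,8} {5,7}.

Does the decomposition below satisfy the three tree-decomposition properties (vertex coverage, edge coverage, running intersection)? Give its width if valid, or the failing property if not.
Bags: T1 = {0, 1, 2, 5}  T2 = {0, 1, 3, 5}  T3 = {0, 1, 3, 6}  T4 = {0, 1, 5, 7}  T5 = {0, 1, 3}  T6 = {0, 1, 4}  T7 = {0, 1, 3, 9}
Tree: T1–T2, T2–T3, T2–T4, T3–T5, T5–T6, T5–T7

A tree decomposition must satisfy three properties: every vertex lies in some bag; for every edge, both endpoints lie together in some bag; and for every vertex, the bags containing it form a connected subtree. Here vertex 8 appears in no bag, so the decomposition is invalid.

No — vertex 8 appears in no bag.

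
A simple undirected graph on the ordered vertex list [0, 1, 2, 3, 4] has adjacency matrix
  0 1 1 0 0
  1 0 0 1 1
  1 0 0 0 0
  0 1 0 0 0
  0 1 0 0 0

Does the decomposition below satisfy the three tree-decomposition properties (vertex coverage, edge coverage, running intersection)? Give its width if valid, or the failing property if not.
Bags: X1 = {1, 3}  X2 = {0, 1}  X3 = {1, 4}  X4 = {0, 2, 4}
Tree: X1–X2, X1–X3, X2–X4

A tree decomposition must satisfy three properties: every vertex lies in some bag; for every edge, both endpoints lie together in some bag; and for every vertex, the bags containing it form a connected subtree. Here bags containing vertex 4 are not connected in the tree, so the decomposition is invalid.

No — bags containing vertex 4 are not connected in the tree.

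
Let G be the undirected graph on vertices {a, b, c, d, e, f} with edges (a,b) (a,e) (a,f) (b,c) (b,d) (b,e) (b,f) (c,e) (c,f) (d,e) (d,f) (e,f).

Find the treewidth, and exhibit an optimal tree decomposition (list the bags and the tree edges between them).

Treewidth 3.
One such decomposition:
Bags: B1 = {b, d, e, f}  B2 = {b, c, e, f}  B3 = {a, b, e, f}
Tree: B1–B2, B1–B3

Each bag holds 4 vertices, so the decomposition has width 3, which upper-bounds the treewidth. Conversely, {b, d, e, f} is a clique of size 4, and the vertices of any clique must share a bag in every tree decomposition; so some bag has ≥ 4 vertices and tw(G) ≥ 3. Therefore the treewidth is 3.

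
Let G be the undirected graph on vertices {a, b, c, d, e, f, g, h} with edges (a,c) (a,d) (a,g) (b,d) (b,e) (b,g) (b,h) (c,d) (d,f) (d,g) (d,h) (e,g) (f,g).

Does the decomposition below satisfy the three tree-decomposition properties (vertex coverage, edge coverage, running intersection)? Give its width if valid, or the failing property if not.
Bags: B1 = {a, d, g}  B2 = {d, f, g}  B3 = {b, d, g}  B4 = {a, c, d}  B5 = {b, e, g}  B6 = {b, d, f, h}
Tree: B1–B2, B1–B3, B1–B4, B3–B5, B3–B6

No — bags containing vertex f are not connected in the tree.

A tree decomposition must satisfy three properties: every vertex lies in some bag; for every edge, both endpoints lie together in some bag; and for every vertex, the bags containing it form a connected subtree. Here bags containing vertex f are not connected in the tree, so the decomposition is invalid.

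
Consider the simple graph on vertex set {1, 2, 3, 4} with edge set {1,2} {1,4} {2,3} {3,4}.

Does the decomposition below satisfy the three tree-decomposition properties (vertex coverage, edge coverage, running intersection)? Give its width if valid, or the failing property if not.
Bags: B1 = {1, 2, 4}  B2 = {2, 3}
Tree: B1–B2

No — edge (4,3) lies in no bag.

A tree decomposition must satisfy three properties: every vertex lies in some bag; for every edge, both endpoints lie together in some bag; and for every vertex, the bags containing it form a connected subtree. Here edge (4,3) lies in no bag, so the decomposition is invalid.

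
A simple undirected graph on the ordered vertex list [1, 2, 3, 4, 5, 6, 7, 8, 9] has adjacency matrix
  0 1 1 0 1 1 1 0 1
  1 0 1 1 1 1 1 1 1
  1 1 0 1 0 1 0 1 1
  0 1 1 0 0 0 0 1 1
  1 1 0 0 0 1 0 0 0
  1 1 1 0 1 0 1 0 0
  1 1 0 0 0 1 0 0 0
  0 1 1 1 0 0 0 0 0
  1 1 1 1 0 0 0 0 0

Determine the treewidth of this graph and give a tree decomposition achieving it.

Treewidth 3.
One such decomposition:
Bags: B1 = {1, 2, 6, 7}  B2 = {1, 2, 3, 6}  B3 = {1, 2, 3, 9}  B4 = {1, 2, 5, 6}  B5 = {2, 3, 4, 9}  B6 = {2, 3, 4, 8}
Tree: B1–B2, B2–B3, B1–B4, B3–B5, B5–B6

Each bag holds 4 vertices, so the decomposition has width 3, which upper-bounds the treewidth. On the other hand G contains the 4-clique {2, 3, 4, 8}. A clique must lie in a single bag of any decomposition, so no decomposition can have width below 3. Therefore the treewidth is 3.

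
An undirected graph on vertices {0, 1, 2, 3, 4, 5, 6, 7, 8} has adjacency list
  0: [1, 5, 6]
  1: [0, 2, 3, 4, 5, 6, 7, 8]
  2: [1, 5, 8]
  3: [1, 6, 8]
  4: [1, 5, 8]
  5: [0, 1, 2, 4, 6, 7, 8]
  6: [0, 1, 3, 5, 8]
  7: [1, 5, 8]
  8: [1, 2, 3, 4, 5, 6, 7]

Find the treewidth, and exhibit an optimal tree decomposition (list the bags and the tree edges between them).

Each bag holds 4 vertices, so the decomposition has width 3, which upper-bounds the treewidth. Conversely, {1, 3, 6, 8} is a clique of size 4, and the vertices of any clique must share a bag in every tree decomposition; so some bag has ≥ 4 vertices and tw(G) ≥ 3. Combining the bounds, tw(G) = 3.

Treewidth 3.
Bags: B1 = {1, 3, 6, 8}  B2 = {1, 5, 6, 8}  B3 = {1, 5, 7, 8}  B4 = {1, 2, 5, 8}  B5 = {1, 4, 5, 8}  B6 = {0, 1, 5, 6}
Tree: B1–B2, B2–B3, B2–B4, B4–B5, B2–B6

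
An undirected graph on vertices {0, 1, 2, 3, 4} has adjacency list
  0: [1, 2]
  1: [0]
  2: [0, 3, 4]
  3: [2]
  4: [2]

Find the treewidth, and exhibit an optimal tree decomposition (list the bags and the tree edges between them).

Treewidth 1.
One optimal decomposition is:
Bags: B1 = {0, 2}  B2 = {2, 4}  B3 = {2, 3}  B4 = {0, 1}
Tree: B1–B2, B1–B3, B1–B4

Every bag has size at most 2, so the width is 2 − 1 = 1 and tw(G) ≤ 1. Since G has at least one edge (e.g. 2–0), it is not an edgeless graph, so tw(G) ≥ 1. The upper and lower bounds meet at 1, so that is the treewidth.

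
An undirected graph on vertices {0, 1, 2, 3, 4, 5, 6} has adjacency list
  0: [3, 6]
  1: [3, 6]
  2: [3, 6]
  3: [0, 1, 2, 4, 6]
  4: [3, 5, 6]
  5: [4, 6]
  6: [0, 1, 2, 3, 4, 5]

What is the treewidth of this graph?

2

A width-2 tree decomposition is:
Bags: B1 = {2, 3, 6}  B2 = {0, 3, 6}  B3 = {3, 4, 6}  B4 = {4, 5, 6}  B5 = {1, 3, 6}
Tree: B1–B2, B1–B3, B3–B4, B1–B5
Every bag has size at most 3, so the width is 3 − 1 = 2 and tw(G) ≤ 2. On the other hand G contains the 3-clique {0, 3, 6}. A clique must lie in a single bag of any decomposition, so no decomposition can have width below 2. Hence tw(G) = 2 exactly.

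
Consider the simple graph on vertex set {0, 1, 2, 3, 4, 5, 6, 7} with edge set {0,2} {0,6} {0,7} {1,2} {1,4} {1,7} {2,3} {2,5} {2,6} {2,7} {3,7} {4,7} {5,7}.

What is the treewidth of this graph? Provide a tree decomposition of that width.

Treewidth 2.
One such decomposition:
Bags: B1 = {0, 2, 7}  B2 = {1, 2, 7}  B3 = {2, 3, 7}  B4 = {1, 4, 7}  B5 = {0, 2, 6}  B6 = {2, 5, 7}
Tree: B1–B2, B2–B3, B2–B4, B1–B5, B2–B6

The largest bag has 3 vertices, giving width 2; this decomposition certifies tw(G) ≤ 2. For the lower bound, the 3 vertices {0, 2, 6} are pairwise adjacent, and any tree decomposition puts a clique entirely inside one bag — forcing width ≥ 2. Therefore the treewidth is 2.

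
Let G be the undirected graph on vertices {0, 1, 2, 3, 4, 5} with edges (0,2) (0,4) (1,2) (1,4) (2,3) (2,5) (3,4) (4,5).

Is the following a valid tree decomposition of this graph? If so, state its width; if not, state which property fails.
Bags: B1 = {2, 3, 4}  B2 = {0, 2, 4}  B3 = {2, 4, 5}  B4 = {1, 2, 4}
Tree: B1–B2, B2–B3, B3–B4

Checking the three conditions: (i) the bags cover all of {0, 1, 2, 3, 4, 5}; (ii) for each edge, some bag contains both endpoints; (iii) the bags containing any fixed vertex form a subtree. All hold, so the decomposition is valid with width 3 − 1 = 2.

Yes; width 2.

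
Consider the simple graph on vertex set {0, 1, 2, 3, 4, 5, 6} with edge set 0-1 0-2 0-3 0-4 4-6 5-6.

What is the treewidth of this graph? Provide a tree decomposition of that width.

Every bag has size at most 2, so the width is 2 − 1 = 1 and tw(G) ≤ 1. G has an edge, so its treewidth is at least 1. The upper and lower bounds meet at 1, so that is the treewidth.

Treewidth 1.
Bags: B1 = {0, 4}  B2 = {0, 2}  B3 = {0, 1}  B4 = {4, 6}  B5 = {5, 6}  B6 = {0, 3}
Tree: B1–B2, B1–B3, B1–B4, B4–B5, B3–B6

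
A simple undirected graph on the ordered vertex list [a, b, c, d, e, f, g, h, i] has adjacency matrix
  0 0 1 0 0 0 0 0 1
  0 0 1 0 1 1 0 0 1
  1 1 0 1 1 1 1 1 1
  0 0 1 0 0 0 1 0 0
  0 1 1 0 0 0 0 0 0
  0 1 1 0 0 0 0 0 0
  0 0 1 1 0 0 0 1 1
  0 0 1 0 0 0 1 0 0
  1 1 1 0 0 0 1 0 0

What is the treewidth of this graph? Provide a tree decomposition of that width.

Treewidth 2.
One such decomposition:
Bags: B1 = {b, c, i}  B2 = {c, g, i}  B3 = {a, c, i}  B4 = {c, g, h}  B5 = {b, c, f}  B6 = {b, c, e}  B7 = {c, d, g}
Tree: B1–B2, B1–B3, B2–B4, B1–B5, B5–B6, B4–B7

The largest bag has 3 vertices, giving width 2; this decomposition certifies tw(G) ≤ 2. For the lower bound, the 3 vertices {b, c, f} are pairwise adjacent, and any tree decomposition puts a clique entirely inside one bag — forcing width ≥ 2. Therefore the treewidth is 2.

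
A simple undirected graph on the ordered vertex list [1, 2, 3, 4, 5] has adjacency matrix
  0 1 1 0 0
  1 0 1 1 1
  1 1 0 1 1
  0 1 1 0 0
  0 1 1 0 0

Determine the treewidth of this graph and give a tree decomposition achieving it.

Treewidth 2.
Bags: B1 = {1, 2, 3}  B2 = {2, 3, 4}  B3 = {2, 3, 5}
Tree: B1–B2, B2–B3

Every bag has size at most 3, so the width is 3 − 1 = 2 and tw(G) ≤ 2. Conversely, {1, 2, 3} is a clique of size 3, and the vertices of any clique must share a bag in every tree decomposition; so some bag has ≥ 3 vertices and tw(G) ≥ 2. Combining the bounds, tw(G) = 2.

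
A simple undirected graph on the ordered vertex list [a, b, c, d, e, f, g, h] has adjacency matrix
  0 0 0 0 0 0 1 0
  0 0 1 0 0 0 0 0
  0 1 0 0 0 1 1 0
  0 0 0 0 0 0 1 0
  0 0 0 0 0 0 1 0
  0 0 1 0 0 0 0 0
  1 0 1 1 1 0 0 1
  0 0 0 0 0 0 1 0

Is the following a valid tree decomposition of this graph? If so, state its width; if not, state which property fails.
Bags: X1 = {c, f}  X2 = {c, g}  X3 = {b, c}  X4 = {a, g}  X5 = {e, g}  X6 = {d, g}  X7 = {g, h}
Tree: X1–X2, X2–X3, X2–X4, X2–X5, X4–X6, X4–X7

Yes; width 1.

Every vertex of G appears in some bag (union = {a, b, c, d, e, f, g, h}); every edge is covered by a bag; and for each vertex v the set of bags containing v is connected in the bag tree. The decomposition is therefore valid. The largest bag has 2 vertices, so the width is 1.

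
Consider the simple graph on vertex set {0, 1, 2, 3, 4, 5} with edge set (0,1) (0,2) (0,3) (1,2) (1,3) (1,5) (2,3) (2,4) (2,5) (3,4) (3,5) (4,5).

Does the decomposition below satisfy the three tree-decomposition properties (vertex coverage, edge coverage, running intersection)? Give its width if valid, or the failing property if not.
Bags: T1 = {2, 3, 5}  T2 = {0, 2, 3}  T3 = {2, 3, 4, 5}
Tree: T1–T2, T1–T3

No — vertex 1 appears in no bag.

A tree decomposition must satisfy three properties: every vertex lies in some bag; for every edge, both endpoints lie together in some bag; and for every vertex, the bags containing it form a connected subtree. Here vertex 1 appears in no bag, so the decomposition is invalid.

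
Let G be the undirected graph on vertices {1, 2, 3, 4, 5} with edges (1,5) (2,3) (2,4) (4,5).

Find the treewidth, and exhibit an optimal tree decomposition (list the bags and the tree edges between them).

Treewidth 1.
One optimal decomposition is:
Bags: B1 = {4, 5}  B2 = {2, 4}  B3 = {2, 3}  B4 = {1, 5}
Tree: B1–B2, B2–B3, B1–B4

The largest bag has 2 vertices, giving width 1; this decomposition certifies tw(G) ≤ 1. Any graph with an edge has treewidth ≥ 1, and G has the edge 5–4. Therefore the treewidth is 1.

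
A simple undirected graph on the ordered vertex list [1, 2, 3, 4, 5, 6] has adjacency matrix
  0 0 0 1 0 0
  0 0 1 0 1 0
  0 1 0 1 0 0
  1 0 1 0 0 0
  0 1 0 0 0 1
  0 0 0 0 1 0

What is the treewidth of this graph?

A width-1 tree decomposition is:
Bags: B1 = {1, 4}  B2 = {3, 4}  B3 = {2, 3}  B4 = {2, 5}  B5 = {5, 6}
Tree: B1–B2, B2–B3, B3–B4, B4–B5
Every bag has size at most 2, so the width is 2 − 1 = 1 and tw(G) ≤ 1. Any graph with an edge has treewidth ≥ 1, and G has the edge 1–4. Therefore the treewidth is 1.

1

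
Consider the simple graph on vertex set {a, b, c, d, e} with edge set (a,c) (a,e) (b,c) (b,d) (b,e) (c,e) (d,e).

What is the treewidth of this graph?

2

A width-2 tree decomposition is:
Bags: B1 = {a, c, e}  B2 = {b, c, e}  B3 = {b, d, e}
Tree: B1–B2, B2–B3
Every bag has size at most 3, so the width is 3 − 1 = 2 and tw(G) ≤ 2. On the other hand G contains the 3-clique {b, d, e}. A clique must lie in a single bag of any decomposition, so no decomposition can have width below 2. The upper and lower bounds meet at 2, so that is the treewidth.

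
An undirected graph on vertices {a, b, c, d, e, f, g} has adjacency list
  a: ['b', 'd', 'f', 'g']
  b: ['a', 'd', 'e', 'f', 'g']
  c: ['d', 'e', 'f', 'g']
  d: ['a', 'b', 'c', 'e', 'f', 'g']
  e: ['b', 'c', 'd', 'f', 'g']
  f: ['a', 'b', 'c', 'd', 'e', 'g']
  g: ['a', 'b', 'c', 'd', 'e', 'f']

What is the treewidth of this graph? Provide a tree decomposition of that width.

Treewidth 4.
Bags: B1 = {b, d, e, f, g}  B2 = {c, d, e, f, g}  B3 = {a, b, d, f, g}
Tree: B1–B2, B1–B3

The largest bag has 5 vertices, giving width 4; this decomposition certifies tw(G) ≤ 4. Conversely, {c, d, e, f, g} is a clique of size 5, and the vertices of any clique must share a bag in every tree decomposition; so some bag has ≥ 5 vertices and tw(G) ≥ 4. Combining the bounds, tw(G) = 4.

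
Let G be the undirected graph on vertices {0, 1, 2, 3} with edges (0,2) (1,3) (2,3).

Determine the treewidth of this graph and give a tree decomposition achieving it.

Treewidth 1.
One such decomposition:
Bags: B1 = {1, 3}  B2 = {2, 3}  B3 = {0, 2}
Tree: B1–B2, B2–B3

Each bag holds 2 vertices, so the decomposition has width 1, which upper-bounds the treewidth. Any graph with an edge has treewidth ≥ 1, and G has the edge 1–3. Combining the bounds, tw(G) = 1.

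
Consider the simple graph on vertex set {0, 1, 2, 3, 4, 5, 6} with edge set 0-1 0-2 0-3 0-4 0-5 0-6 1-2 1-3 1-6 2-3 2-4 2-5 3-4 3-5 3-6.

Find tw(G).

A width-3 tree decomposition is:
Bags: B1 = {0, 2, 3, 4}  B2 = {0, 1, 2, 3}  B3 = {0, 2, 3, 5}  B4 = {0, 1, 3, 6}
Tree: B1–B2, B1–B3, B2–B4
Each bag holds 4 vertices, so the decomposition has width 3, which upper-bounds the treewidth. On the other hand G contains the 4-clique {0, 1, 2, 3}. A clique must lie in a single bag of any decomposition, so no decomposition can have width below 3. Hence tw(G) = 3 exactly.

3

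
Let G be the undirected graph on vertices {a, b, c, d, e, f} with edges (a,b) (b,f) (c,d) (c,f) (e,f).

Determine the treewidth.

1

A width-1 tree decomposition is:
Bags: B1 = {a, b}  B2 = {b, f}  B3 = {c, f}  B4 = {c, d}  B5 = {e, f}
Tree: B1–B2, B2–B3, B3–B4, B3–B5
Each bag holds 2 vertices, so the decomposition has width 1, which upper-bounds the treewidth. Any graph with an edge has treewidth ≥ 1, and G has the edge b–a. Therefore the treewidth is 1.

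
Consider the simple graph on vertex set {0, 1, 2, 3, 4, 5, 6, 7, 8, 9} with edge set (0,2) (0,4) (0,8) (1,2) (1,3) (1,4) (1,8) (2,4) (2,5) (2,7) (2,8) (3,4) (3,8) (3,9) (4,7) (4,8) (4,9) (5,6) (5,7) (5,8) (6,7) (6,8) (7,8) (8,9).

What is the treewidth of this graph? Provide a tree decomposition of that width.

Treewidth 3.
One such decomposition:
Bags: B1 = {1, 2, 4, 8}  B2 = {2, 4, 7, 8}  B3 = {1, 3, 4, 8}  B4 = {2, 5, 7, 8}  B5 = {3, 4, 8, 9}  B6 = {0, 2, 4, 8}  B7 = {5, 6, 7, 8}
Tree: B1–B2, B1–B3, B2–B4, B3–B5, B2–B6, B4–B7

Every bag has size at most 4, so the width is 4 − 1 = 3 and tw(G) ≤ 3. For the lower bound, the 4 vertices {3, 4, 8, 9} are pairwise adjacent, and any tree decomposition puts a clique entirely inside one bag — forcing width ≥ 3. The upper and lower bounds meet at 3, so that is the treewidth.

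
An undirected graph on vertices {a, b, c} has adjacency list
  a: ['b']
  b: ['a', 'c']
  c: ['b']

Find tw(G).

A width-1 tree decomposition is:
Bags: B1 = {a, b}  B2 = {b, c}
Tree: B1–B2
Each bag holds 2 vertices, so the decomposition has width 1, which upper-bounds the treewidth. G has an edge, so its treewidth is at least 1. The upper and lower bounds meet at 1, so that is the treewidth.

1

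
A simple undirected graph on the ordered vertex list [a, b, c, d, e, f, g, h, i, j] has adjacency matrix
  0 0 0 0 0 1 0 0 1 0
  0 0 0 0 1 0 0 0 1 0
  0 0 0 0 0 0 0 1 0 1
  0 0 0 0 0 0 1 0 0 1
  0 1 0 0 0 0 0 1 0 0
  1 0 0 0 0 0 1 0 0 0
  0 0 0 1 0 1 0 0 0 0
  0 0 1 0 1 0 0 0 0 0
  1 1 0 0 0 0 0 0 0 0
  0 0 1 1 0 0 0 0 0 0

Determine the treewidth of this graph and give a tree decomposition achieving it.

Treewidth 2.
One optimal decomposition is:
Bags: B1 = {d, g, j}  B2 = {c, g, j}  B3 = {c, g, h}  B4 = {e, g, h}  B5 = {b, e, g}  B6 = {b, g, i}  B7 = {a, g, i}  B8 = {a, f, g}
Tree: B1–B2, B2–B3, B3–B4, B4–B5, B5–B6, B6–B7, B7–B8

Every bag has size at most 3, so the width is 3 − 1 = 2 and tw(G) ≤ 2. Since g–d–j–c–h–e–b–i–a–f–g is a cycle in G, G is not acyclic. Forests are exactly the graphs of treewidth ≤ 1, so tw(G) ≥ 2. Combining the bounds, tw(G) = 2.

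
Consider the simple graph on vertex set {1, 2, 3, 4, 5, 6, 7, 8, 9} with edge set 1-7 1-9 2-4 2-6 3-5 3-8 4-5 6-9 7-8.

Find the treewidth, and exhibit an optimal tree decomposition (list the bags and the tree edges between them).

The largest bag has 3 vertices, giving width 2; this decomposition certifies tw(G) ≤ 2. Since 1–9–6–2–4–5–3–8–7–1 is a cycle in G, G is not acyclic. Forests are exactly the graphs of treewidth ≤ 1, so tw(G) ≥ 2. Combining the bounds, tw(G) = 2.

Treewidth 2.
One such decomposition:
Bags: B1 = {1, 6, 9}  B2 = {1, 2, 6}  B3 = {1, 2, 4}  B4 = {1, 4, 5}  B5 = {1, 3, 5}  B6 = {1, 3, 8}  B7 = {1, 7, 8}
Tree: B1–B2, B2–B3, B3–B4, B4–B5, B5–B6, B6–B7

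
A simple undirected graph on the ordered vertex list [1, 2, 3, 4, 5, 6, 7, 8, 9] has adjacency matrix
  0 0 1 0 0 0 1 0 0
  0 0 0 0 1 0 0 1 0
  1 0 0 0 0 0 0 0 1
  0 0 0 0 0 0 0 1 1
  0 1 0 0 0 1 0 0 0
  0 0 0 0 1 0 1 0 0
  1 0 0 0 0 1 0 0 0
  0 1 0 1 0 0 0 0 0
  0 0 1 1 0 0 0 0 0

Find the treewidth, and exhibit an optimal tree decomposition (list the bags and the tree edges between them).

Each bag holds 3 vertices, so the decomposition has width 2, which upper-bounds the treewidth. The edges 4–9–3–1–7–6–5–2–8–4 form a cycle, so G is not a tree and its treewidth is at least 2. The upper and lower bounds meet at 2, so that is the treewidth.

Treewidth 2.
One such decomposition:
Bags: B1 = {3, 4, 9}  B2 = {1, 3, 4}  B3 = {1, 4, 7}  B4 = {4, 6, 7}  B5 = {4, 5, 6}  B6 = {2, 4, 5}  B7 = {2, 4, 8}
Tree: B1–B2, B2–B3, B3–B4, B4–B5, B5–B6, B6–B7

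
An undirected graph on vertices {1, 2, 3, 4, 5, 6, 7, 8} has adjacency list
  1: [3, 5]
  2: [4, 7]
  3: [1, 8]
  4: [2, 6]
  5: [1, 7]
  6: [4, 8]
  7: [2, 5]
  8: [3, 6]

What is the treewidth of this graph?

A width-2 tree decomposition is:
Bags: B1 = {1, 3, 5}  B2 = {3, 5, 7}  B3 = {2, 3, 7}  B4 = {2, 3, 4}  B5 = {3, 4, 6}  B6 = {3, 6, 8}
Tree: B1–B2, B2–B3, B3–B4, B4–B5, B5–B6
Every bag has size at most 3, so the width is 3 − 1 = 2 and tw(G) ≤ 2. The edges 3–1–5–7–2–4–6–8–3 form a cycle, so G is not a tree and its treewidth is at least 2. The upper and lower bounds meet at 2, so that is the treewidth.

2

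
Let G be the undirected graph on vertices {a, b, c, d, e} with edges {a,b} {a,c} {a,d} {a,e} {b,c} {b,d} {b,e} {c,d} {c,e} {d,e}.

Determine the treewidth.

A width-4 tree decomposition is:
Bags: B1 = {a, b, c, d, e}
Tree: (single bag)
A single bag containing all 5 vertices is trivially a valid decomposition of width 4. Conversely, {a, b, c, d, e} is a clique of size 5, and the vertices of any clique must share a bag in every tree decomposition; so some bag has ≥ 5 vertices and tw(G) ≥ 4. Combining the bounds, tw(G) = 4.

4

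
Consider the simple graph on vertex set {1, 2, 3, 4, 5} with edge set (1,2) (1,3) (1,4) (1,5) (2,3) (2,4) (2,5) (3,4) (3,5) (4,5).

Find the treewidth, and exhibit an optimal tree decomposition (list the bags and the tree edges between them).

A single bag containing all 5 vertices is trivially a valid decomposition of width 4. On the other hand G contains the 5-clique {1, 2, 3, 4, 5}. A clique must lie in a single bag of any decomposition, so no decomposition can have width below 4. Combining the bounds, tw(G) = 4.

Treewidth 4.
One such decomposition:
Bags: B1 = {1, 2, 3, 4, 5}
Tree: (single bag)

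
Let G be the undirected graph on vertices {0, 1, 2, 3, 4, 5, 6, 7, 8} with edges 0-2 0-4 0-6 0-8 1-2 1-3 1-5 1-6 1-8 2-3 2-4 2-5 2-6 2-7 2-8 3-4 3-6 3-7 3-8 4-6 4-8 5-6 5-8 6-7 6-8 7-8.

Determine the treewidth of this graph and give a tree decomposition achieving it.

The largest bag has 5 vertices, giving width 4; this decomposition certifies tw(G) ≤ 4. For the lower bound, the 5 vertices {0, 2, 4, 6, 8} are pairwise adjacent, and any tree decomposition puts a clique entirely inside one bag — forcing width ≥ 4. Combining the bounds, tw(G) = 4.

Treewidth 4.
Bags: B1 = {0, 2, 4, 6, 8}  B2 = {2, 3, 4, 6, 8}  B3 = {1, 2, 3, 6, 8}  B4 = {2, 3, 6, 7, 8}  B5 = {1, 2, 5, 6, 8}
Tree: B1–B2, B2–B3, B2–B4, B3–B5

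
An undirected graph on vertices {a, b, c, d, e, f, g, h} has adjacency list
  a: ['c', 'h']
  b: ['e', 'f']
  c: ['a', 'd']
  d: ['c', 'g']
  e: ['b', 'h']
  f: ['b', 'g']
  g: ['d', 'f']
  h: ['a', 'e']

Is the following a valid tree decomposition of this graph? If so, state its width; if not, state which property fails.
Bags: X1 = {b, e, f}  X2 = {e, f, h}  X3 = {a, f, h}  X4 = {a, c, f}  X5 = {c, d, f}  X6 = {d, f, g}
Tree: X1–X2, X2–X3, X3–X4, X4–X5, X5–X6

Yes; width 2.

Checking the three conditions: (i) the bags cover all of {a, b, c, d, e, f, g, h}; (ii) for each edge, some bag contains both endpoints; (iii) the bags containing any fixed vertex form a subtree. All hold, so the decomposition is valid with width 3 − 1 = 2.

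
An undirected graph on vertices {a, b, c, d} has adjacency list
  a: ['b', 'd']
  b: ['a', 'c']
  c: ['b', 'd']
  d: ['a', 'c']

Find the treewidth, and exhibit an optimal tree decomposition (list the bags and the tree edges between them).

Treewidth 2.
One optimal decomposition is:
Bags: B1 = {a, b, c}  B2 = {a, c, d}
Tree: B1–B2

The largest bag has 3 vertices, giving width 2; this decomposition certifies tw(G) ≤ 2. For the lower bound, G contains the cycle a–b–c–d–a, so G is not a forest; only forests have treewidth ≤ 1, hence tw(G) ≥ 2. Hence tw(G) = 2 exactly.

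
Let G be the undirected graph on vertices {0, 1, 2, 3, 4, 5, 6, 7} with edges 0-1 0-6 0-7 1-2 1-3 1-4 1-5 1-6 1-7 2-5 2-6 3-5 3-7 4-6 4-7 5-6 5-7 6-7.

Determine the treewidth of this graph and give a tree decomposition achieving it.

Treewidth 3.
One such decomposition:
Bags: B1 = {1, 4, 6, 7}  B2 = {1, 5, 6, 7}  B3 = {1, 3, 5, 7}  B4 = {1, 2, 5, 6}  B5 = {0, 1, 6, 7}
Tree: B1–B2, B2–B3, B2–B4, B1–B5

The largest bag has 4 vertices, giving width 3; this decomposition certifies tw(G) ≤ 3. For the lower bound, the 4 vertices {1, 3, 5, 7} are pairwise adjacent, and any tree decomposition puts a clique entirely inside one bag — forcing width ≥ 3. Combining the bounds, tw(G) = 3.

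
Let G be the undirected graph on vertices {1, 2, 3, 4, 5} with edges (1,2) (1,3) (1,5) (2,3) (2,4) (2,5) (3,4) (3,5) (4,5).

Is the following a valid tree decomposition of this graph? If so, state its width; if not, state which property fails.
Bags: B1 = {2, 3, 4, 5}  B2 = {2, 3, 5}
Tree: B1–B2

A tree decomposition must satisfy three properties: every vertex lies in some bag; for every edge, both endpoints lie together in some bag; and for every vertex, the bags containing it form a connected subtree. Here vertex 1 appears in no bag, so the decomposition is invalid.

No — vertex 1 appears in no bag.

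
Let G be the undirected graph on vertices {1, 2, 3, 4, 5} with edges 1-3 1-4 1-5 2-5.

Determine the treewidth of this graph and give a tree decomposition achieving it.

Treewidth 1.
One such decomposition:
Bags: B1 = {1, 4}  B2 = {1, 5}  B3 = {2, 5}  B4 = {1, 3}
Tree: B1–B2, B2–B3, B1–B4

Each bag holds 2 vertices, so the decomposition has width 1, which upper-bounds the treewidth. Any graph with an edge has treewidth ≥ 1, and G has the edge 1–4. Combining the bounds, tw(G) = 1.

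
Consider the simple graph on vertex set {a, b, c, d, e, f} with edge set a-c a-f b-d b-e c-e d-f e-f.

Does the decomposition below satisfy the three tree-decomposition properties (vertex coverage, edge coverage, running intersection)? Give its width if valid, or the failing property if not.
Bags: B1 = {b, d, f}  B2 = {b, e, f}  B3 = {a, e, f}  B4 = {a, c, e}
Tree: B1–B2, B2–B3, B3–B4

Yes; width 2.

Checking the three conditions: (i) the bags cover all of {a, b, c, d, e, f}; (ii) for each edge, some bag contains both endpoints; (iii) the bags containing any fixed vertex form a subtree. All hold, so the decomposition is valid with width 3 − 1 = 2.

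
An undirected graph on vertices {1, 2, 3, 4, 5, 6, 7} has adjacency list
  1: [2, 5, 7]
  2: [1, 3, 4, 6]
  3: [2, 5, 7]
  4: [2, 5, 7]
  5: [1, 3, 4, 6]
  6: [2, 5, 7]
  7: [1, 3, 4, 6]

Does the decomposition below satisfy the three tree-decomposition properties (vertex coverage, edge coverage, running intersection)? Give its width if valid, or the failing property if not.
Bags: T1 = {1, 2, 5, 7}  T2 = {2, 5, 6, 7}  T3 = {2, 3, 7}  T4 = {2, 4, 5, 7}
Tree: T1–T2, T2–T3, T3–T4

A tree decomposition must satisfy three properties: every vertex lies in some bag; for every edge, both endpoints lie together in some bag; and for every vertex, the bags containing it form a connected subtree. Here edge (5,3) lies in no bag, so the decomposition is invalid.

No — edge (5,3) lies in no bag.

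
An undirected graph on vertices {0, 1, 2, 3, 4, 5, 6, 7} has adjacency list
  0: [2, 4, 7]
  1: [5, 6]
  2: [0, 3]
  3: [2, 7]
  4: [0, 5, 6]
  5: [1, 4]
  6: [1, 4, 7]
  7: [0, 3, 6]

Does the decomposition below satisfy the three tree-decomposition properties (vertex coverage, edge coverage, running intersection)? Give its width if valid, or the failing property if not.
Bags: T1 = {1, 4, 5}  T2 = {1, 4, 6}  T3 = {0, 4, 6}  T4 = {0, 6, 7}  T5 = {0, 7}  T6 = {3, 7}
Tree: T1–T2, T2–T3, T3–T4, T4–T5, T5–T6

No — vertex 2 appears in no bag.

A tree decomposition must satisfy three properties: every vertex lies in some bag; for every edge, both endpoints lie together in some bag; and for every vertex, the bags containing it form a connected subtree. Here vertex 2 appears in no bag, so the decomposition is invalid.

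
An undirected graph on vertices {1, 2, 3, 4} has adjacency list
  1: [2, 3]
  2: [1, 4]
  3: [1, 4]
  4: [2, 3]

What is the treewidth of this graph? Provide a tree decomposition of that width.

Each bag holds 3 vertices, so the decomposition has width 2, which upper-bounds the treewidth. For the lower bound, G contains the cycle 1–2–4–3–1, so G is not a forest; only forests have treewidth ≤ 1, hence tw(G) ≥ 2. Hence tw(G) = 2 exactly.

Treewidth 2.
Bags: B1 = {1, 2, 4}  B2 = {1, 3, 4}
Tree: B1–B2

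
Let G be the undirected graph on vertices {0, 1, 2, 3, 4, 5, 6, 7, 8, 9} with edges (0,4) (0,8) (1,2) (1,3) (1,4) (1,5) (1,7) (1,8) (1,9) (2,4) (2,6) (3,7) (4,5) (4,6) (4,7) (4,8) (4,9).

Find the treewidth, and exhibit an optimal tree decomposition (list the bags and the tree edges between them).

Every bag has size at most 3, so the width is 3 − 1 = 2 and tw(G) ≤ 2. On the other hand G contains the 3-clique {1, 3, 7}. A clique must lie in a single bag of any decomposition, so no decomposition can have width below 2. Combining the bounds, tw(G) = 2.

Treewidth 2.
One optimal decomposition is:
Bags: B1 = {1, 4, 8}  B2 = {1, 2, 4}  B3 = {1, 4, 7}  B4 = {1, 4, 5}  B5 = {0, 4, 8}  B6 = {1, 4, 9}  B7 = {2, 4, 6}  B8 = {1, 3, 7}
Tree: B1–B2, B1–B3, B1–B4, B1–B5, B1–B6, B2–B7, B3–B8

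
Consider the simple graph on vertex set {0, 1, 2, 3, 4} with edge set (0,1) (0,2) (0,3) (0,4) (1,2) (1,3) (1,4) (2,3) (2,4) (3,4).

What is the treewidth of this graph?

A width-4 tree decomposition is:
Bags: B1 = {0, 1, 2, 3, 4}
Tree: (single bag)
A single bag containing all 5 vertices is trivially a valid decomposition of width 4. For the lower bound, the 5 vertices {0, 1, 2, 3, 4} are pairwise adjacent, and any tree decomposition puts a clique entirely inside one bag — forcing width ≥ 4. The upper and lower bounds meet at 4, so that is the treewidth.

4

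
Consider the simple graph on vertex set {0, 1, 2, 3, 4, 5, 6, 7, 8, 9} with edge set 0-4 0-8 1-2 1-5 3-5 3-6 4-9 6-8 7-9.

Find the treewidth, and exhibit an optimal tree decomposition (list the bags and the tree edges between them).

Each bag holds 2 vertices, so the decomposition has width 1, which upper-bounds the treewidth. Since G has at least one edge (e.g. 7–9), it is not an edgeless graph, so tw(G) ≥ 1. Combining the bounds, tw(G) = 1.

Treewidth 1.
Bags: B1 = {7, 9}  B2 = {4, 9}  B3 = {0, 4}  B4 = {0, 8}  B5 = {6, 8}  B6 = {3, 6}  B7 = {3, 5}  B8 = {1, 5}  B9 = {1, 2}
Tree: B1–B2, B2–B3, B3–B4, B4–B5, B5–B6, B6–B7, B7–B8, B8–B9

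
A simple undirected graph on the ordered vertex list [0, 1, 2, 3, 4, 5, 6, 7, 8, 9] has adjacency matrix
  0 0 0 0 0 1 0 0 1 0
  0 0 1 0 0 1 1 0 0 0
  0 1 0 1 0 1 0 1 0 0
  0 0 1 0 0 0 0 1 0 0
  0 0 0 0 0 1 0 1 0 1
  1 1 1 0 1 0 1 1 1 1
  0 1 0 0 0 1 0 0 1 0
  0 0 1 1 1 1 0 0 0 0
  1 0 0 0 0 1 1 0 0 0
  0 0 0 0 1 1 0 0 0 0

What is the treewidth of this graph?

2

A width-2 tree decomposition is:
Bags: B1 = {2, 5, 7}  B2 = {1, 2, 5}  B3 = {4, 5, 7}  B4 = {4, 5, 9}  B5 = {1, 5, 6}  B6 = {2, 3, 7}  B7 = {5, 6, 8}  B8 = {0, 5, 8}
Tree: B1–B2, B1–B3, B3–B4, B2–B5, B1–B6, B5–B7, B7–B8
The largest bag has 3 vertices, giving width 2; this decomposition certifies tw(G) ≤ 2. On the other hand G contains the 3-clique {2, 3, 7}. A clique must lie in a single bag of any decomposition, so no decomposition can have width below 2. Hence tw(G) = 2 exactly.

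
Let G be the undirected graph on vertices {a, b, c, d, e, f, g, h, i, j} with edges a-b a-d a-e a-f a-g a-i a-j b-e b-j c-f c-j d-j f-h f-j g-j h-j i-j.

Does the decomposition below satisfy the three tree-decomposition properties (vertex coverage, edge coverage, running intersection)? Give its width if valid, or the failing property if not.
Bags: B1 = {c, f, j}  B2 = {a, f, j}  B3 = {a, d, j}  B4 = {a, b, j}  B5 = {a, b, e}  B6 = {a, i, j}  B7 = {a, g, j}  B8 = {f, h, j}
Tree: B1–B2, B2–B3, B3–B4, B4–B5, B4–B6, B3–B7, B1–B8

Yes; width 2.

Every vertex of G appears in some bag (union = {a, b, c, d, e, f, g, h, i, j}); every edge is covered by a bag; and for each vertex v the set of bags containing v is connected in the bag tree. The decomposition is therefore valid. The largest bag has 3 vertices, so the width is 2.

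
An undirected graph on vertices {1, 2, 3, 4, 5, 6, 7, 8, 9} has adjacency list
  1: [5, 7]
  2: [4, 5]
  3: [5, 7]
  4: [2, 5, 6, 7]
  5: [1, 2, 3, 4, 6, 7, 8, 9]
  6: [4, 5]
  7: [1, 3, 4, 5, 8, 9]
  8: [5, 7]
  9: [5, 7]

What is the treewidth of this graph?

A width-2 tree decomposition is:
Bags: B1 = {5, 7, 9}  B2 = {4, 5, 7}  B3 = {4, 5, 6}  B4 = {5, 7, 8}  B5 = {3, 5, 7}  B6 = {2, 4, 5}  B7 = {1, 5, 7}
Tree: B1–B2, B2–B3, B1–B4, B4–B5, B2–B6, B4–B7
The largest bag has 3 vertices, giving width 2; this decomposition certifies tw(G) ≤ 2. For the lower bound, the 3 vertices {2, 4, 5} are pairwise adjacent, and any tree decomposition puts a clique entirely inside one bag — forcing width ≥ 2. Therefore the treewidth is 2.

2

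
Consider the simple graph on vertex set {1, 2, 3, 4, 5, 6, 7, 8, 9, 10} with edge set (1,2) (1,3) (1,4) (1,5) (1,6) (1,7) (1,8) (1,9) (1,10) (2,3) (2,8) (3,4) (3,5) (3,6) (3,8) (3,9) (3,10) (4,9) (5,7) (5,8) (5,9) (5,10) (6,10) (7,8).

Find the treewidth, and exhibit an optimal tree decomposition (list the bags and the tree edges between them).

Each bag holds 4 vertices, so the decomposition has width 3, which upper-bounds the treewidth. Conversely, {1, 2, 3, 8} is a clique of size 4, and the vertices of any clique must share a bag in every tree decomposition; so some bag has ≥ 4 vertices and tw(G) ≥ 3. Combining the bounds, tw(G) = 3.

Treewidth 3.
One such decomposition:
Bags: B1 = {1, 3, 5, 10}  B2 = {1, 3, 5, 8}  B3 = {1, 3, 5, 9}  B4 = {1, 3, 6, 10}  B5 = {1, 3, 4, 9}  B6 = {1, 5, 7, 8}  B7 = {1, 2, 3, 8}
Tree: B1–B2, B2–B3, B1–B4, B3–B5, B2–B6, B2–B7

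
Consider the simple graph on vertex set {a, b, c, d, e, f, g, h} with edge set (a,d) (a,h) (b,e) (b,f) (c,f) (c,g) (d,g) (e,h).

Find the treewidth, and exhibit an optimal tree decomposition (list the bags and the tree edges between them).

Treewidth 2.
One such decomposition:
Bags: B1 = {b, e, h}  B2 = {a, b, h}  B3 = {a, b, d}  B4 = {b, d, g}  B5 = {b, c, g}  B6 = {b, c, f}
Tree: B1–B2, B2–B3, B3–B4, B4–B5, B5–B6

Each bag holds 3 vertices, so the decomposition has width 2, which upper-bounds the treewidth. Since b–e–h–a–d–g–c–f–b is a cycle in G, G is not acyclic. Forests are exactly the graphs of treewidth ≤ 1, so tw(G) ≥ 2. Therefore the treewidth is 2.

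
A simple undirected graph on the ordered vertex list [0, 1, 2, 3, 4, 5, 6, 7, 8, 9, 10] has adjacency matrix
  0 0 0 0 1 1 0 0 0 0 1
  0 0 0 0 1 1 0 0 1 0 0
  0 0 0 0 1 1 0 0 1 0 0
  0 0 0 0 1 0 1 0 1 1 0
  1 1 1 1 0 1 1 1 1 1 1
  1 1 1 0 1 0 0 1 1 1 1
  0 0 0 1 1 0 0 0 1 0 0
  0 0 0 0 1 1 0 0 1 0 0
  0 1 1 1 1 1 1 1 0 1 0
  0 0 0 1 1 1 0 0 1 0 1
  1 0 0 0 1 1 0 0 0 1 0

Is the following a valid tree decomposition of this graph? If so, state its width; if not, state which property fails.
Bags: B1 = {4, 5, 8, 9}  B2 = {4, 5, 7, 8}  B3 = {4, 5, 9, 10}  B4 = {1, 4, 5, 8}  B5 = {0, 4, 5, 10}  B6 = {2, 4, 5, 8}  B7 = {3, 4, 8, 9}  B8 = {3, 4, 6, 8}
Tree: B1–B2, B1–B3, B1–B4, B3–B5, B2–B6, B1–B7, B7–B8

Yes; width 3.

Vertex coverage: the bags together contain {0, 1, 2, 3, 4, 5, 6, 7, 8, 9, 10}, the full vertex set. Edge coverage: each edge of G has both endpoints in at least one bag. Running intersection: for every vertex, the bags containing it form a connected subtree. All three properties hold, so this is a valid tree decomposition of width max|bag| − 1 = 3, and hence tw(G) ≤ 3.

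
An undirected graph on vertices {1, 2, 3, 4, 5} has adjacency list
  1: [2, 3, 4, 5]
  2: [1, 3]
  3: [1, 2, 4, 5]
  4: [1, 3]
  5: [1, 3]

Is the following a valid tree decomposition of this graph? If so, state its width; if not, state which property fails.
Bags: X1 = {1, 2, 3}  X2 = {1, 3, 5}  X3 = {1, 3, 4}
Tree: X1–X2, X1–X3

Every vertex of G appears in some bag (union = {1, 2, 3, 4, 5}); every edge is covered by a bag; and for each vertex v the set of bags containing v is connected in the bag tree. The decomposition is therefore valid. The largest bag has 3 vertices, so the width is 2.

Yes; width 2.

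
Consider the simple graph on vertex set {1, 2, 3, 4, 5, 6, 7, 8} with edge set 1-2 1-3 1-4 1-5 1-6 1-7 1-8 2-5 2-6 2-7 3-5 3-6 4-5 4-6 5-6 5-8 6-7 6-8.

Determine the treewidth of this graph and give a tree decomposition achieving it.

Treewidth 3.
One such decomposition:
Bags: B1 = {1, 3, 5, 6}  B2 = {1, 2, 5, 6}  B3 = {1, 2, 6, 7}  B4 = {1, 4, 5, 6}  B5 = {1, 5, 6, 8}
Tree: B1–B2, B2–B3, B2–B4, B1–B5

The largest bag has 4 vertices, giving width 3; this decomposition certifies tw(G) ≤ 3. Conversely, {1, 5, 6, 8} is a clique of size 4, and the vertices of any clique must share a bag in every tree decomposition; so some bag has ≥ 4 vertices and tw(G) ≥ 3. Therefore the treewidth is 3.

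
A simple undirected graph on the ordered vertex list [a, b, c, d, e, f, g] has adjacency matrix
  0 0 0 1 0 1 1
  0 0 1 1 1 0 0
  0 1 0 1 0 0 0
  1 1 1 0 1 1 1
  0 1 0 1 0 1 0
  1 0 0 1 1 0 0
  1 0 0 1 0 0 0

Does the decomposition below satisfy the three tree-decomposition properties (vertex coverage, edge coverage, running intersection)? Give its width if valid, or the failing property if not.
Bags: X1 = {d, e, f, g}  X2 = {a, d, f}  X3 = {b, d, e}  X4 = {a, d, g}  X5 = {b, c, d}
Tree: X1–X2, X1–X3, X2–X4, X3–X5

No — bags containing vertex g are not connected in the tree.

A tree decomposition must satisfy three properties: every vertex lies in some bag; for every edge, both endpoints lie together in some bag; and for every vertex, the bags containing it form a connected subtree. Here bags containing vertex g are not connected in the tree, so the decomposition is invalid.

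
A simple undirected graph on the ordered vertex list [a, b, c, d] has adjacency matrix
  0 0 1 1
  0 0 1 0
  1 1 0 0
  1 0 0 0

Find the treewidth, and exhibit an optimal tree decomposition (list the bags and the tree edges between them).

Every bag has size at most 2, so the width is 2 − 1 = 1 and tw(G) ≤ 1. Any graph with an edge has treewidth ≥ 1, and G has the edge a–c. The upper and lower bounds meet at 1, so that is the treewidth.

Treewidth 1.
Bags: B1 = {a, c}  B2 = {a, d}  B3 = {b, c}
Tree: B1–B2, B1–B3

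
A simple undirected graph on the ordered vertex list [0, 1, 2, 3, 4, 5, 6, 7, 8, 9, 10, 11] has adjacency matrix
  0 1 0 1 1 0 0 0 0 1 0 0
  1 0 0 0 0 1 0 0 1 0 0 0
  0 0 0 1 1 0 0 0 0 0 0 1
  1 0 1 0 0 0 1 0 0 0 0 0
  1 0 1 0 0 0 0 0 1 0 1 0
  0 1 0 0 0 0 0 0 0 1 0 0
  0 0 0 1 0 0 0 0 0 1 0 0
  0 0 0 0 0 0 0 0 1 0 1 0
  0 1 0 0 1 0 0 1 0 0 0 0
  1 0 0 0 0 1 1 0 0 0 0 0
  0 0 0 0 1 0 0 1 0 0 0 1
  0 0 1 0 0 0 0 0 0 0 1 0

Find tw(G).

A width-3 tree decomposition is:
Bags: B1 = {1, 5, 6, 9}  B2 = {0, 1, 6, 9}  B3 = {0, 1, 3, 6}  B4 = {0, 1, 3, 8}  B5 = {0, 3, 4, 8}  B6 = {2, 3, 4, 8}  B7 = {2, 4, 7, 8}  B8 = {2, 4, 7, 10}  B9 = {2, 7, 10, 11}
Tree: B1–B2, B2–B3, B3–B4, B4–B5, B5–B6, B6–B7, B7–B8, B8–B9
Each bag holds 4 vertices, so the decomposition has width 3, which upper-bounds the treewidth. For the lower bound: the 4 vertex sets {5,6,9}, {1}, {0}, {2,3,4,8} are disjoint, each induces a connected subgraph, and every pair is joined by at least one edge of G. Contracting each set to a single vertex therefore yields K_{4} as a minor, and since treewidth is minor-monotone, tw(G) ≥ tw(K_{4}) = 3. Combining the bounds, tw(G) = 3.

3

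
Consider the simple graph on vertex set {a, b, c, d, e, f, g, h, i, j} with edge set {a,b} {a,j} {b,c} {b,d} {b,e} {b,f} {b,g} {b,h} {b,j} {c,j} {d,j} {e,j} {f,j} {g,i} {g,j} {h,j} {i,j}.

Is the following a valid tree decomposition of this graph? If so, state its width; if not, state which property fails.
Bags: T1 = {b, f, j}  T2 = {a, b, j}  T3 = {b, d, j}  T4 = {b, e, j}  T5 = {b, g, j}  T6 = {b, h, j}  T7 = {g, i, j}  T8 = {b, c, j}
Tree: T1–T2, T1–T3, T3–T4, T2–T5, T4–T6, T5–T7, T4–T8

Every vertex of G appears in some bag (union = {a, b, c, d, e, f, g, h, i, j}); every edge is covered by a bag; and for each vertex v the set of bags containing v is connected in the bag tree. The decomposition is therefore valid. The largest bag has 3 vertices, so the width is 2.

Yes; width 2.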